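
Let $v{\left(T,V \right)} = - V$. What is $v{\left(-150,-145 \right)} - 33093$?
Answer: $-32948$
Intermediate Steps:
$v{\left(-150,-145 \right)} - 33093 = \left(-1\right) \left(-145\right) - 33093 = 145 - 33093 = -32948$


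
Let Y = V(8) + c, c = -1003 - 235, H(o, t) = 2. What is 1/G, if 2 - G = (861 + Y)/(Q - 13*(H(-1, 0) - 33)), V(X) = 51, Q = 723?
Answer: 563/1289 ≈ 0.43677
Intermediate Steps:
c = -1238
Y = -1187 (Y = 51 - 1238 = -1187)
G = 1289/563 (G = 2 - (861 - 1187)/(723 - 13*(2 - 33)) = 2 - (-326)/(723 - 13*(-31)) = 2 - (-326)/(723 + 403) = 2 - (-326)/1126 = 2 - 1*(-163/563) = 2 + 163/563 = 1289/563 ≈ 2.2895)
1/G = 1/(1289/563) = 563/1289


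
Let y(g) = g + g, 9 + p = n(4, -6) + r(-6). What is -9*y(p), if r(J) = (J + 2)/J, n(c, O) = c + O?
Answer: 186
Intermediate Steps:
n(c, O) = O + c
r(J) = (2 + J)/J
p = -31/3 (p = -9 + ((-6 + 4) + (2 - 6)/(-6)) = -9 + (-2 - 1/6*(-4)) = -9 + (-2 + 2/3) = -9 - 4/3 = -31/3 ≈ -10.333)
y(g) = 2*g
-9*y(p) = -18*(-31)/3 = -9*(-62/3) = 186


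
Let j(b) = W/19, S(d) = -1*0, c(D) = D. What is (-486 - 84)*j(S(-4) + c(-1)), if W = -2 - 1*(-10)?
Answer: -240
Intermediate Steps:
W = 8 (W = -2 + 10 = 8)
S(d) = 0
j(b) = 8/19
(-486 - 84)*j(S(-4) + c(-1)) = (-486 - 84)*(8/19) = -570*8/19 = -240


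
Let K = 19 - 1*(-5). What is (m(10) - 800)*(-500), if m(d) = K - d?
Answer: 393000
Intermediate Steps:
K = 24 (K = 19 + 5 = 24)
m(d) = 24 - d
(m(10) - 800)*(-500) = ((24 - 1*10) - 800)*(-500) = ((24 - 10) - 800)*(-500) = (14 - 800)*(-500) = -786*(-500) = 393000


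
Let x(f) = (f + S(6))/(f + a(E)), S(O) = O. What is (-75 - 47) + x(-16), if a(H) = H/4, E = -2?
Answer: -4006/33 ≈ -121.39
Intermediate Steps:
a(H) = H/4 (a(H) = H*(¼) = H/4)
x(f) = (6 + f)/(-½ + f) (x(f) = (f + 6)/(f + (¼)*(-2)) = (6 + f)/(f - ½) = (6 + f)/(-½ + f))
(-75 - 47) + x(-16) = (-75 - 47) + 2*(6 - 16)/(-1 + 2*(-16)) = -122 + 2*(-10)/(-1 - 32) = -122 + 2*(-10)/(-33) = -122 + 2*(-1/33)*(-10) = -122 + 20/33 = -4006/33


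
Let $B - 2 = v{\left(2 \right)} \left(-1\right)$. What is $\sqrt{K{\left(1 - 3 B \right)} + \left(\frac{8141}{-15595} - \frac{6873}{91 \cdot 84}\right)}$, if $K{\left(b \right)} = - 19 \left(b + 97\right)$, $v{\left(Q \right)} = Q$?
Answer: $\frac{i \sqrt{15011516142988755}}{2838290} \approx 43.167 i$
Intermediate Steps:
$B = 0$ ($B = 2 + 2 \left(-1\right) = 2 - 2 = 0$)
$K{\left(b \right)} = -1843 - 19 b$ ($K{\left(b \right)} = - 19 \left(97 + b\right) = -1843 - 19 b$)
$\sqrt{K{\left(1 - 3 B \right)} + \left(\frac{8141}{-15595} - \frac{6873}{91 \cdot 84}\right)} = \sqrt{\left(-1843 - 19 \left(1 - 0\right)\right) + \left(\frac{8141}{-15595} - \frac{6873}{91 \cdot 84}\right)} = \sqrt{\left(-1843 - 19 \left(1 + 0\right)\right) + \left(8141 \left(- \frac{1}{15595}\right) - \frac{6873}{7644}\right)} = \sqrt{\left(-1843 - 19\right) - \frac{56471413}{39736060}} = \sqrt{-1862 - \frac{56471413}{39736060}} = \sqrt{- \frac{74045015133}{39736060}} = \frac{i \sqrt{15011516142988755}}{2838290}$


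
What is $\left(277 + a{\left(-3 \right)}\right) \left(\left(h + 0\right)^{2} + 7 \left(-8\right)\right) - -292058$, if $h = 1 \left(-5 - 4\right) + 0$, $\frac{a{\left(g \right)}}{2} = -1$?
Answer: $298933$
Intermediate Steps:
$a{\left(g \right)} = -2$ ($a{\left(g \right)} = 2 \left(-1\right) = -2$)
$h = -9$ ($h = 1 \left(-9\right) + 0 = -9 + 0 = -9$)
$\left(277 + a{\left(-3 \right)}\right) \left(\left(h + 0\right)^{2} + 7 \left(-8\right)\right) - -292058 = \left(277 - 2\right) \left(\left(-9 + 0\right)^{2} + 7 \left(-8\right)\right) - -292058 = 275 \left(\left(-9\right)^{2} - 56\right) + 292058 = 275 \left(81 - 56\right) + 292058 = 275 \cdot 25 + 292058 = 6875 + 292058 = 298933$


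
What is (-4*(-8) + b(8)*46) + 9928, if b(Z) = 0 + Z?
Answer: 10328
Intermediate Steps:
b(Z) = Z
(-4*(-8) + b(8)*46) + 9928 = (-4*(-8) + 8*46) + 9928 = (32 + 368) + 9928 = 400 + 9928 = 10328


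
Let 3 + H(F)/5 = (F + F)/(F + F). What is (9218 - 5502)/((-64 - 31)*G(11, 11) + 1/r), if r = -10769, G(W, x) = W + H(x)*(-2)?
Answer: -20008802/15857353 ≈ -1.2618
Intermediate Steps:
H(F) = -10 (H(F) = -15 + 5*((F + F)/(F + F)) = -15 + 5*((2*F)/((2*F))) = -15 + 5*((2*F)*(1/(2*F))) = -15 + 5*1 = -15 + 5 = -10)
G(W, x) = 20 + W (G(W, x) = W - 10*(-2) = W + 20 = 20 + W)
(9218 - 5502)/((-64 - 31)*G(11, 11) + 1/r) = (9218 - 5502)/((-64 - 31)*(20 + 11) + 1/(-10769)) = 3716/(-95*31 - 1/10769) = 3716/(-2945 - 1/10769) = 3716/(-31714706/10769) = 3716*(-10769/31714706) = -20008802/15857353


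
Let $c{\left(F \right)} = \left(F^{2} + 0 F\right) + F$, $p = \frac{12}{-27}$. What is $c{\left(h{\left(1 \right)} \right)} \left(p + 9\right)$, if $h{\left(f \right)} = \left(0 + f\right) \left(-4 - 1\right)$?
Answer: $\frac{1540}{9} \approx 171.11$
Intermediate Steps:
$h{\left(f \right)} = - 5 f$ ($h{\left(f \right)} = f \left(-5\right) = - 5 f$)
$p = - \frac{4}{9}$ ($p = 12 \left(- \frac{1}{27}\right) = - \frac{4}{9} \approx -0.44444$)
$c{\left(F \right)} = F + F^{2}$ ($c{\left(F \right)} = \left(F^{2} + 0\right) + F = F^{2} + F = F + F^{2}$)
$c{\left(h{\left(1 \right)} \right)} \left(p + 9\right) = \left(-5\right) 1 \left(1 - 5\right) \left(- \frac{4}{9} + 9\right) = - 5 \left(1 - 5\right) \frac{77}{9} = \left(-5\right) \left(-4\right) \frac{77}{9} = 20 \cdot \frac{77}{9} = \frac{1540}{9}$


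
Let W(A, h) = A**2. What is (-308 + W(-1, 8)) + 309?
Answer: 2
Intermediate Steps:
(-308 + W(-1, 8)) + 309 = (-308 + (-1)**2) + 309 = (-308 + 1) + 309 = -307 + 309 = 2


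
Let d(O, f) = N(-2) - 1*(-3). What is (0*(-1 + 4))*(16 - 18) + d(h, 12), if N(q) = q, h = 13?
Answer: 1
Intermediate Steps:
d(O, f) = 1 (d(O, f) = -2 - 1*(-3) = -2 + 3 = 1)
(0*(-1 + 4))*(16 - 18) + d(h, 12) = (0*(-1 + 4))*(16 - 18) + 1 = (0*3)*(-2) + 1 = 0*(-2) + 1 = 0 + 1 = 1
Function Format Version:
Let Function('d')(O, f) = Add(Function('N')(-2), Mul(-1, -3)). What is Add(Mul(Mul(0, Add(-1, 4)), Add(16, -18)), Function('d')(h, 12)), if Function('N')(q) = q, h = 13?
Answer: 1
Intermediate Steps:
Function('d')(O, f) = 1 (Function('d')(O, f) = Add(-2, Mul(-1, -3)) = Add(-2, 3) = 1)
Add(Mul(Mul(0, Add(-1, 4)), Add(16, -18)), Function('d')(h, 12)) = Add(Mul(Mul(0, Add(-1, 4)), Add(16, -18)), 1) = Add(Mul(Mul(0, 3), -2), 1) = Add(Mul(0, -2), 1) = Add(0, 1) = 1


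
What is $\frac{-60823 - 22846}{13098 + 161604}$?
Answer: $- \frac{83669}{174702} \approx -0.47892$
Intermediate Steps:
$\frac{-60823 - 22846}{13098 + 161604} = - \frac{83669}{174702}$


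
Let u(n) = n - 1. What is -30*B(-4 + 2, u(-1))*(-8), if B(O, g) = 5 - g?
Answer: 1680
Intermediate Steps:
u(n) = -1 + n
-30*B(-4 + 2, u(-1))*(-8) = -30*(5 - (-1 - 1))*(-8) = -30*(5 - 1*(-2))*(-8) = -30*(5 + 2)*(-8) = -30*7*(-8) = -210*(-8) = 1680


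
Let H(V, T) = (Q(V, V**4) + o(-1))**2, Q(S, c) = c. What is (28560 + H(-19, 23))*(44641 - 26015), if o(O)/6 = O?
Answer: 316307249523410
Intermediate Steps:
o(O) = 6*O
H(V, T) = (-6 + V**4)**2 (H(V, T) = (V**4 + 6*(-1))**2 = (V**4 - 6)**2 = (-6 + V**4)**2)
(28560 + H(-19, 23))*(44641 - 26015) = (28560 + (-6 + (-19)**4)**2)*(44641 - 26015) = (28560 + (-6 + 130321)**2)*18626 = (28560 + 130315**2)*18626 = (28560 + 16981999225)*18626 = 16982027785*18626 = 316307249523410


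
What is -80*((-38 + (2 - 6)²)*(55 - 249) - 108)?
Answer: -332800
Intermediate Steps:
-80*((-38 + (2 - 6)²)*(55 - 249) - 108) = -80*((-38 + (-4)²)*(-194) - 108) = -80*((-38 + 16)*(-194) - 108) = -80*(-22*(-194) - 108) = -80*(4268 - 108) = -80*4160 = -332800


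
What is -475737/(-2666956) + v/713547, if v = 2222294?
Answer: 6266221026203/1902998452932 ≈ 3.2928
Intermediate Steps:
-475737/(-2666956) + v/713547 = -475737/(-2666956) + 2222294/713547 = -475737*(-1/2666956) + 2222294*(1/713547) = 475737/2666956 + 2222294/713547 = 6266221026203/1902998452932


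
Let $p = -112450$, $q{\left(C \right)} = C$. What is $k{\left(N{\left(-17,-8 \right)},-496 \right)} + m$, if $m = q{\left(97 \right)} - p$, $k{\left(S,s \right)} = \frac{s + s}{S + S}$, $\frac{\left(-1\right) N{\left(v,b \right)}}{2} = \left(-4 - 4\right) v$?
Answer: $\frac{1913330}{17} \approx 1.1255 \cdot 10^{5}$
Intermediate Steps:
$N{\left(v,b \right)} = 16 v$ ($N{\left(v,b \right)} = - 2 \left(-4 - 4\right) v = - 2 \left(- 8 v\right) = 16 v$)
$k{\left(S,s \right)} = \frac{s}{S}$ ($k{\left(S,s \right)} = \frac{2 s}{2 S} = 2 s \frac{1}{2 S} = \frac{s}{S}$)
$m = 112547$ ($m = 97 - -112450 = 97 + 112450 = 112547$)
$k{\left(N{\left(-17,-8 \right)},-496 \right)} + m = - \frac{496}{16 \left(-17\right)} + 112547 = - \frac{496}{-272} + 112547 = \left(-496\right) \left(- \frac{1}{272}\right) + 112547 = \frac{31}{17} + 112547 = \frac{1913330}{17}$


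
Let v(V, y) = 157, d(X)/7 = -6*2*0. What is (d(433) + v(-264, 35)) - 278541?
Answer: -278384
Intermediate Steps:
d(X) = 0 (d(X) = 7*(-6*2*0) = 7*(-12*0) = 7*0 = 0)
(d(433) + v(-264, 35)) - 278541 = (0 + 157) - 278541 = 157 - 278541 = -278384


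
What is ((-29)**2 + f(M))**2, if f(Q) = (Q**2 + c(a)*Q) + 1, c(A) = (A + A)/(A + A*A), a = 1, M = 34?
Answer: 4129024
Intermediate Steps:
c(A) = 2*A/(A + A**2) (c(A) = (2*A)/(A + A**2) = 2*A/(A + A**2))
f(Q) = 1 + Q + Q**2 (f(Q) = (Q**2 + (2/(1 + 1))*Q) + 1 = (Q**2 + (2/2)*Q) + 1 = (Q**2 + (2*(1/2))*Q) + 1 = (Q**2 + 1*Q) + 1 = (Q**2 + Q) + 1 = (Q + Q**2) + 1 = 1 + Q + Q**2)
((-29)**2 + f(M))**2 = ((-29)**2 + (1 + 34 + 34**2))**2 = (841 + (1 + 34 + 1156))**2 = (841 + 1191)**2 = 2032**2 = 4129024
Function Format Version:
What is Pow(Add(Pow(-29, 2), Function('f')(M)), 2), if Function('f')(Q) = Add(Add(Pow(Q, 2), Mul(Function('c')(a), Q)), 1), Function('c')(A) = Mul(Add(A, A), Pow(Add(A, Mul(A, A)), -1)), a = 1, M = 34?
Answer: 4129024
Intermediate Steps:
Function('c')(A) = Mul(2, A, Pow(Add(A, Pow(A, 2)), -1)) (Function('c')(A) = Mul(Mul(2, A), Pow(Add(A, Pow(A, 2)), -1)) = Mul(2, A, Pow(Add(A, Pow(A, 2)), -1)))
Function('f')(Q) = Add(1, Q, Pow(Q, 2)) (Function('f')(Q) = Add(Add(Pow(Q, 2), Mul(Mul(2, Pow(Add(1, 1), -1)), Q)), 1) = Add(Add(Pow(Q, 2), Mul(Mul(2, Pow(2, -1)), Q)), 1) = Add(Add(Pow(Q, 2), Mul(Mul(2, Rational(1, 2)), Q)), 1) = Add(Add(Pow(Q, 2), Mul(1, Q)), 1) = Add(Add(Pow(Q, 2), Q), 1) = Add(Add(Q, Pow(Q, 2)), 1) = Add(1, Q, Pow(Q, 2)))
Pow(Add(Pow(-29, 2), Function('f')(M)), 2) = Pow(Add(Pow(-29, 2), Add(1, 34, Pow(34, 2))), 2) = Pow(Add(841, Add(1, 34, 1156)), 2) = Pow(Add(841, 1191), 2) = Pow(2032, 2) = 4129024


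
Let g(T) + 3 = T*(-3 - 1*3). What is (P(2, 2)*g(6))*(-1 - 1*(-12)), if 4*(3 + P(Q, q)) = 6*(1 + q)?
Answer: -1287/2 ≈ -643.50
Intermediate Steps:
P(Q, q) = -3/2 + 3*q/2 (P(Q, q) = -3 + (6*(1 + q))/4 = -3 + (6 + 6*q)/4 = -3 + (3/2 + 3*q/2) = -3/2 + 3*q/2)
g(T) = -3 - 6*T (g(T) = -3 + T*(-3 - 1*3) = -3 + T*(-3 - 3) = -3 + T*(-6) = -3 - 6*T)
(P(2, 2)*g(6))*(-1 - 1*(-12)) = ((-3/2 + (3/2)*2)*(-3 - 6*6))*(-1 - 1*(-12)) = ((-3/2 + 3)*(-3 - 36))*(-1 + 12) = ((3/2)*(-39))*11 = -117/2*11 = -1287/2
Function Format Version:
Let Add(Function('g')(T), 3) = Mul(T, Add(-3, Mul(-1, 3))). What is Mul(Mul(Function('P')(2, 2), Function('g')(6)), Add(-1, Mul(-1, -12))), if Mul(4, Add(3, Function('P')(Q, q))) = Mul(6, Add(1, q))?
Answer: Rational(-1287, 2) ≈ -643.50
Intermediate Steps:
Function('P')(Q, q) = Add(Rational(-3, 2), Mul(Rational(3, 2), q)) (Function('P')(Q, q) = Add(-3, Mul(Rational(1, 4), Mul(6, Add(1, q)))) = Add(-3, Mul(Rational(1, 4), Add(6, Mul(6, q)))) = Add(-3, Add(Rational(3, 2), Mul(Rational(3, 2), q))) = Add(Rational(-3, 2), Mul(Rational(3, 2), q)))
Function('g')(T) = Add(-3, Mul(-6, T)) (Function('g')(T) = Add(-3, Mul(T, Add(-3, Mul(-1, 3)))) = Add(-3, Mul(T, Add(-3, -3))) = Add(-3, Mul(T, -6)) = Add(-3, Mul(-6, T)))
Mul(Mul(Function('P')(2, 2), Function('g')(6)), Add(-1, Mul(-1, -12))) = Mul(Mul(Add(Rational(-3, 2), Mul(Rational(3, 2), 2)), Add(-3, Mul(-6, 6))), Add(-1, Mul(-1, -12))) = Mul(Mul(Add(Rational(-3, 2), 3), Add(-3, -36)), Add(-1, 12)) = Mul(Mul(Rational(3, 2), -39), 11) = Mul(Rational(-117, 2), 11) = Rational(-1287, 2)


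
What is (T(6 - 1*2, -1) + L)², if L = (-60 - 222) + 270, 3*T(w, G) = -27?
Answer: 441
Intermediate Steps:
T(w, G) = -9 (T(w, G) = (⅓)*(-27) = -9)
L = -12 (L = -282 + 270 = -12)
(T(6 - 1*2, -1) + L)² = (-9 - 12)² = (-21)² = 441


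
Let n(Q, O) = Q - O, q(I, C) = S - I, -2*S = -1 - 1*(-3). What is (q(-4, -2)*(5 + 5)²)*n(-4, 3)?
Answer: -2100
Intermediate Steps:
S = -1 (S = -(-1 - 1*(-3))/2 = -(-1 + 3)/2 = -½*2 = -1)
q(I, C) = -1 - I
(q(-4, -2)*(5 + 5)²)*n(-4, 3) = ((-1 - 1*(-4))*(5 + 5)²)*(-4 - 1*3) = ((-1 + 4)*10²)*(-4 - 3) = (3*100)*(-7) = 300*(-7) = -2100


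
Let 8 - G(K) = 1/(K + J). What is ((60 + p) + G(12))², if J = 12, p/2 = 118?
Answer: 53217025/576 ≈ 92391.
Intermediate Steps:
p = 236 (p = 2*118 = 236)
G(K) = 8 - 1/(12 + K) (G(K) = 8 - 1/(K + 12) = 8 - 1/(12 + K))
((60 + p) + G(12))² = ((60 + 236) + (95 + 8*12)/(12 + 12))² = (296 + (95 + 96)/24)² = (296 + (1/24)*191)² = (296 + 191/24)² = (7295/24)² = 53217025/576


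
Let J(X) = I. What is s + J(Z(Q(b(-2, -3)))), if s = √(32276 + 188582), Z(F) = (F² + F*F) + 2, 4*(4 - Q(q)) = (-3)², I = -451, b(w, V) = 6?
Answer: -451 + √220858 ≈ 18.955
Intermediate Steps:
Q(q) = 7/4 (Q(q) = 4 - ¼*(-3)² = 4 - ¼*9 = 4 - 9/4 = 7/4)
Z(F) = 2 + 2*F² (Z(F) = (F² + F²) + 2 = 2*F² + 2 = 2 + 2*F²)
J(X) = -451
s = √220858 ≈ 469.96
s + J(Z(Q(b(-2, -3)))) = √220858 - 451 = -451 + √220858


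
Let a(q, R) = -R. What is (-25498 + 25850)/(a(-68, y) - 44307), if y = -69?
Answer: -176/22119 ≈ -0.0079570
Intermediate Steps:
(-25498 + 25850)/(a(-68, y) - 44307) = (-25498 + 25850)/(-1*(-69) - 44307) = 352/(69 - 44307) = 352/(-44238) = 352*(-1/44238) = -176/22119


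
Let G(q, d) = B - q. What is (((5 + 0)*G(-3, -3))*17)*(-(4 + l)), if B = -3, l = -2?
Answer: 0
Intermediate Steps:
G(q, d) = -3 - q
(((5 + 0)*G(-3, -3))*17)*(-(4 + l)) = (((5 + 0)*(-3 - 1*(-3)))*17)*(-(4 - 2)) = ((5*(-3 + 3))*17)*(-1*2) = ((5*0)*17)*(-2) = (0*17)*(-2) = 0*(-2) = 0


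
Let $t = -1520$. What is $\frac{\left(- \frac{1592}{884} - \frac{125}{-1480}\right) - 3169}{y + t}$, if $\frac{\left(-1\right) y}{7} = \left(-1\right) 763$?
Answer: $- \frac{207415587}{249954536} \approx -0.82981$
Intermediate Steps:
$y = 5341$ ($y = - 7 \left(\left(-1\right) 763\right) = \left(-7\right) \left(-763\right) = 5341$)
$\frac{\left(- \frac{1592}{884} - \frac{125}{-1480}\right) - 3169}{y + t} = \frac{\left(- \frac{1592}{884} - \frac{125}{-1480}\right) - 3169}{5341 - 1520} = \frac{\left(\left(-1592\right) \frac{1}{884} - - \frac{25}{296}\right) - 3169}{3821} = \left(\left(- \frac{398}{221} + \frac{25}{296}\right) - 3169\right) \frac{1}{3821} = \left(- \frac{112283}{65416} - 3169\right) \frac{1}{3821} = \left(- \frac{207415587}{65416}\right) \frac{1}{3821} = - \frac{207415587}{249954536}$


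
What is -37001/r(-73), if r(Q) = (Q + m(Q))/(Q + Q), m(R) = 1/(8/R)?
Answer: -592016/9 ≈ -65780.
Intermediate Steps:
m(R) = R/8
r(Q) = 9/16 (r(Q) = (Q + Q/8)/(Q + Q) = (9*Q/8)/((2*Q)) = (9*Q/8)*(1/(2*Q)) = 9/16)
-37001/r(-73) = -37001/9/16 = -37001*16/9 = -592016/9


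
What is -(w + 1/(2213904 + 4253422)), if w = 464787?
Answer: -3005929049563/6467326 ≈ -4.6479e+5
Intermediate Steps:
-(w + 1/(2213904 + 4253422)) = -(464787 + 1/(2213904 + 4253422)) = -(464787 + 1/6467326) = -1*3005929049563/6467326 = -3005929049563/6467326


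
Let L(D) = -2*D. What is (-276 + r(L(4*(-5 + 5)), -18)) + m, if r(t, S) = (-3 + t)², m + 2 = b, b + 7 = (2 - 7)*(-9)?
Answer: -231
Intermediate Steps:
b = 38 (b = -7 + (2 - 7)*(-9) = -7 - 5*(-9) = -7 + 45 = 38)
m = 36 (m = -2 + 38 = 36)
(-276 + r(L(4*(-5 + 5)), -18)) + m = (-276 + (-3 - 8*(-5 + 5))²) + 36 = (-276 + (-3 - 8*0)²) + 36 = (-276 + (-3 - 2*0)²) + 36 = (-276 + (-3 + 0)²) + 36 = (-276 + (-3)²) + 36 = (-276 + 9) + 36 = -267 + 36 = -231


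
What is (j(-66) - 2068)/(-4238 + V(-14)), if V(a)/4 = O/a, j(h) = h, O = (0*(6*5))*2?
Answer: 1067/2119 ≈ 0.50354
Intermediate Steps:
O = 0 (O = (0*30)*2 = 0*2 = 0)
V(a) = 0 (V(a) = 4*(0/a) = 4*0 = 0)
(j(-66) - 2068)/(-4238 + V(-14)) = (-66 - 2068)/(-4238 + 0) = -2134/(-4238) = -2134*(-1/4238) = 1067/2119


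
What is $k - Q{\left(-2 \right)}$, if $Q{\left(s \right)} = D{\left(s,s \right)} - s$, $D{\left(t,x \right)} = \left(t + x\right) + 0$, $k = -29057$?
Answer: $-29055$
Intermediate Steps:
$D{\left(t,x \right)} = t + x$
$Q{\left(s \right)} = s$ ($Q{\left(s \right)} = \left(s + s\right) - s = 2 s - s = s$)
$k - Q{\left(-2 \right)} = -29057 - -2 = -29057 + 2 = -29055$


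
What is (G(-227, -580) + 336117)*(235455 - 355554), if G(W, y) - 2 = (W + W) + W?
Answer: -40285768362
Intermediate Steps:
G(W, y) = 2 + 3*W (G(W, y) = 2 + ((W + W) + W) = 2 + (2*W + W) = 2 + 3*W)
(G(-227, -580) + 336117)*(235455 - 355554) = ((2 + 3*(-227)) + 336117)*(235455 - 355554) = ((2 - 681) + 336117)*(-120099) = (-679 + 336117)*(-120099) = 335438*(-120099) = -40285768362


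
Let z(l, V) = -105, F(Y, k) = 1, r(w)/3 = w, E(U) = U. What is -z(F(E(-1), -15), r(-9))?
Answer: 105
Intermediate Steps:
r(w) = 3*w
-z(F(E(-1), -15), r(-9)) = -1*(-105) = 105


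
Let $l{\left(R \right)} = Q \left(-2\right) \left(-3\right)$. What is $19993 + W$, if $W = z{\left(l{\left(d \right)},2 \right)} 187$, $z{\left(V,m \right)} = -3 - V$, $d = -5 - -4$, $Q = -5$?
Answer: $25042$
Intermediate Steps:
$d = -1$ ($d = -5 + 4 = -1$)
$l{\left(R \right)} = -30$ ($l{\left(R \right)} = \left(-5\right) \left(-2\right) \left(-3\right) = 10 \left(-3\right) = -30$)
$W = 5049$ ($W = \left(-3 - -30\right) 187 = \left(-3 + 30\right) 187 = 27 \cdot 187 = 5049$)
$19993 + W = 19993 + 5049 = 25042$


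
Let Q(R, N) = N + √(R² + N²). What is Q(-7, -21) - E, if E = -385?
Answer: 364 + 7*√10 ≈ 386.14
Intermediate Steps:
Q(R, N) = N + √(N² + R²)
Q(-7, -21) - E = (-21 + √((-21)² + (-7)²)) - 1*(-385) = (-21 + √(441 + 49)) + 385 = (-21 + √490) + 385 = (-21 + 7*√10) + 385 = 364 + 7*√10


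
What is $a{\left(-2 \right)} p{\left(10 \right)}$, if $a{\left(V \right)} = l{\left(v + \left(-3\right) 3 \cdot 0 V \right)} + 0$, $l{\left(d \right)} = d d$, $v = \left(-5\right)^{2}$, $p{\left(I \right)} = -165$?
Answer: $-103125$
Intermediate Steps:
$v = 25$
$l{\left(d \right)} = d^{2}$
$a{\left(V \right)} = 625$ ($a{\left(V \right)} = \left(25 + \left(-3\right) 3 \cdot 0 V\right)^{2} + 0 = \left(25 + \left(-9\right) 0 V\right)^{2} + 0 = \left(25 + 0 V\right)^{2} + 0 = \left(25 + 0\right)^{2} + 0 = 25^{2} + 0 = 625 + 0 = 625$)
$a{\left(-2 \right)} p{\left(10 \right)} = 625 \left(-165\right) = -103125$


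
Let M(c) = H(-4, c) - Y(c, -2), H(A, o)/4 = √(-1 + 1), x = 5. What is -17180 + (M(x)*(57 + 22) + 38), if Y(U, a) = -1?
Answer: -17063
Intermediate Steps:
H(A, o) = 0 (H(A, o) = 4*√(-1 + 1) = 4*√0 = 4*0 = 0)
M(c) = 1 (M(c) = 0 - 1*(-1) = 0 + 1 = 1)
-17180 + (M(x)*(57 + 22) + 38) = -17180 + (1*(57 + 22) + 38) = -17180 + (1*79 + 38) = -17180 + (79 + 38) = -17180 + 117 = -17063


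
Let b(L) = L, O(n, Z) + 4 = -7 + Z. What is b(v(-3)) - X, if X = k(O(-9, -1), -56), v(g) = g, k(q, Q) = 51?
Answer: -54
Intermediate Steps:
O(n, Z) = -11 + Z (O(n, Z) = -4 + (-7 + Z) = -11 + Z)
X = 51
b(v(-3)) - X = -3 - 1*51 = -3 - 51 = -54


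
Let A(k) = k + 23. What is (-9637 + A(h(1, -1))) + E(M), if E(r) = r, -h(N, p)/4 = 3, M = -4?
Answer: -9630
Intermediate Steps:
h(N, p) = -12 (h(N, p) = -4*3 = -12)
A(k) = 23 + k
(-9637 + A(h(1, -1))) + E(M) = (-9637 + (23 - 12)) - 4 = (-9637 + 11) - 4 = -9626 - 4 = -9630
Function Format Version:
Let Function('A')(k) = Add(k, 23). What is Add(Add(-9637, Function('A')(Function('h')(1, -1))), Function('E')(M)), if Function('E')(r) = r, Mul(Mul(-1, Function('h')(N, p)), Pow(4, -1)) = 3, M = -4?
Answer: -9630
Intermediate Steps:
Function('h')(N, p) = -12 (Function('h')(N, p) = Mul(-4, 3) = -12)
Function('A')(k) = Add(23, k)
Add(Add(-9637, Function('A')(Function('h')(1, -1))), Function('E')(M)) = Add(Add(-9637, Add(23, -12)), -4) = Add(Add(-9637, 11), -4) = Add(-9626, -4) = -9630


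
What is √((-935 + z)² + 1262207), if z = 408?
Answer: 12*√10694 ≈ 1240.9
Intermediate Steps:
√((-935 + z)² + 1262207) = √((-935 + 408)² + 1262207) = √((-527)² + 1262207) = √(277729 + 1262207) = √1539936 = 12*√10694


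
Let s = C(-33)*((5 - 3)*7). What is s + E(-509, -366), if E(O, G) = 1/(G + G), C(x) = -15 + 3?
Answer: -122977/732 ≈ -168.00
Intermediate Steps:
C(x) = -12
E(O, G) = 1/(2*G)
s = -168 (s = -12*(5 - 3)*7 = -24*7 = -12*14 = -168)
s + E(-509, -366) = -168 + (1/2)/(-366) = -168 + (1/2)*(-1/366) = -168 - 1/732 = -122977/732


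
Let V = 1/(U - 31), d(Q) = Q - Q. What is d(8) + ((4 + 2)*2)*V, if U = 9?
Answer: -6/11 ≈ -0.54545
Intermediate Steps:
d(Q) = 0
V = -1/22 (V = 1/(9 - 31) = 1/(-22) = -1/22 ≈ -0.045455)
d(8) + ((4 + 2)*2)*V = 0 + ((4 + 2)*2)*(-1/22) = 0 + (6*2)*(-1/22) = 0 + 12*(-1/22) = 0 - 6/11 = -6/11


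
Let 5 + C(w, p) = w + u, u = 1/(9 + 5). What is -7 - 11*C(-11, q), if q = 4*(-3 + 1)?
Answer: 2355/14 ≈ 168.21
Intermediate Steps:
u = 1/14 ≈ 0.071429
q = -8 (q = 4*(-2) = -8)
C(w, p) = -69/14 + w (C(w, p) = -5 + (w + 1/14) = -5 + (1/14 + w) = -69/14 + w)
-7 - 11*C(-11, q) = -7 - 11*(-69/14 - 11) = -7 - 11*(-223/14) = -7 + 2453/14 = 2355/14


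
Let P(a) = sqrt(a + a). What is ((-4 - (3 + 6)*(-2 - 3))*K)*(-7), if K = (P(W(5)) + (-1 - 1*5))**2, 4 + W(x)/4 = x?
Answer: -12628 + 6888*sqrt(2) ≈ -2886.9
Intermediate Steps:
W(x) = -16 + 4*x
P(a) = sqrt(2)*sqrt(a) (P(a) = sqrt(2*a) = sqrt(2)*sqrt(a))
K = (-6 + 2*sqrt(2))**2 (K = (sqrt(2)*sqrt(-16 + 4*5) + (-1 - 1*5))**2 = (sqrt(2)*sqrt(-16 + 20) + (-1 - 5))**2 = (sqrt(2)*sqrt(4) - 6)**2 = (sqrt(2)*2 - 6)**2 = (2*sqrt(2) - 6)**2 = (-6 + 2*sqrt(2))**2 ≈ 10.059)
((-4 - (3 + 6)*(-2 - 3))*K)*(-7) = ((-4 - (3 + 6)*(-2 - 3))*(44 - 24*sqrt(2)))*(-7) = ((-4 - 9*(-5))*(44 - 24*sqrt(2)))*(-7) = ((-4 - 1*(-45))*(44 - 24*sqrt(2)))*(-7) = ((-4 + 45)*(44 - 24*sqrt(2)))*(-7) = (41*(44 - 24*sqrt(2)))*(-7) = (1804 - 984*sqrt(2))*(-7) = -12628 + 6888*sqrt(2)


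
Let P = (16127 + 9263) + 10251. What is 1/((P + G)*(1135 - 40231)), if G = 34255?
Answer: -1/2732654016 ≈ -3.6594e-10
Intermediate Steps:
P = 35641 (P = 25390 + 10251 = 35641)
1/((P + G)*(1135 - 40231)) = 1/((35641 + 34255)*(1135 - 40231)) = 1/(69896*(-39096)) = 1/(-2732654016) = -1/2732654016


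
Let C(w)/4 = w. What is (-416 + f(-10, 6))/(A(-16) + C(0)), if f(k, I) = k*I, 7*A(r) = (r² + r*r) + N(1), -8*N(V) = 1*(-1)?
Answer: -1568/241 ≈ -6.5062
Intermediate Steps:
C(w) = 4*w
N(V) = ⅛ (N(V) = -(-1)/8 = -⅛*(-1) = ⅛)
A(r) = 1/56 + 2*r²/7 (A(r) = ((r² + r*r) + ⅛)/7 = ((r² + r²) + ⅛)/7 = (2*r² + ⅛)/7 = (⅛ + 2*r²)/7 = 1/56 + 2*r²/7)
f(k, I) = I*k
(-416 + f(-10, 6))/(A(-16) + C(0)) = (-416 + 6*(-10))/((1/56 + (2/7)*(-16)²) + 4*0) = (-416 - 60)/((1/56 + (2/7)*256) + 0) = -476/((1/56 + 512/7) + 0) = -476/(4097/56 + 0) = -476/4097/56 = -476*56/4097 = -1568/241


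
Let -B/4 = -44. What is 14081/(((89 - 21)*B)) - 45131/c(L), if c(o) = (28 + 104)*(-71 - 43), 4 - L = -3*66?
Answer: 8545667/2046528 ≈ 4.1757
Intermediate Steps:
B = 176 (B = -4*(-44) = 176)
L = 202 (L = 4 - (-3)*66 = 4 - 1*(-198) = 4 + 198 = 202)
c(o) = -15048 (c(o) = 132*(-114) = -15048)
14081/(((89 - 21)*B)) - 45131/c(L) = 14081/(((89 - 21)*176)) - 45131/(-15048) = 14081/((68*176)) - 45131*(-1/15048) = 14081/11968 + 45131/15048 = 8545667/2046528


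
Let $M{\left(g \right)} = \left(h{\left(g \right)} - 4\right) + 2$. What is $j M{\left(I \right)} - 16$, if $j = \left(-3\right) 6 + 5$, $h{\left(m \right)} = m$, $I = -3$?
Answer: $49$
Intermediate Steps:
$M{\left(g \right)} = -2 + g$ ($M{\left(g \right)} = \left(g - 4\right) + 2 = \left(-4 + g\right) + 2 = -2 + g$)
$j = -13$ ($j = -18 + 5 = -13$)
$j M{\left(I \right)} - 16 = - 13 \left(-2 - 3\right) - 16 = \left(-13\right) \left(-5\right) - 16 = 65 - 16 = 49$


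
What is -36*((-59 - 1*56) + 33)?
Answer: 2952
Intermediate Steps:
-36*((-59 - 1*56) + 33) = -36*((-59 - 56) + 33) = -36*(-115 + 33) = -36*(-82) = 2952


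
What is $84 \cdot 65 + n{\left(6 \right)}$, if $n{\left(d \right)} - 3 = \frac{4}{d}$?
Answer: $\frac{16391}{3} \approx 5463.7$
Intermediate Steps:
$n{\left(d \right)} = 3 + \frac{4}{d}$
$84 \cdot 65 + n{\left(6 \right)} = 84 \cdot 65 + \left(3 + \frac{4}{6}\right) = 5460 + \left(3 + 4 \cdot \frac{1}{6}\right) = 5460 + \left(3 + \frac{2}{3}\right) = 5460 + \frac{11}{3} = \frac{16391}{3}$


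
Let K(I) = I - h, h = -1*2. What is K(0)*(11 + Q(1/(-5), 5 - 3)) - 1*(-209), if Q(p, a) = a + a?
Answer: 239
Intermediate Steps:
Q(p, a) = 2*a
h = -2
K(I) = 2 + I (K(I) = I - 1*(-2) = I + 2 = 2 + I)
K(0)*(11 + Q(1/(-5), 5 - 3)) - 1*(-209) = (2 + 0)*(11 + 2*(5 - 3)) - 1*(-209) = 2*(11 + 2*2) + 209 = 2*(11 + 4) + 209 = 2*15 + 209 = 30 + 209 = 239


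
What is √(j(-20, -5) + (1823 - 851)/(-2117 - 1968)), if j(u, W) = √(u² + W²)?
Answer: √(-3970620 + 83436125*√17)/4085 ≈ 4.5142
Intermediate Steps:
j(u, W) = √(W² + u²)
√(j(-20, -5) + (1823 - 851)/(-2117 - 1968)) = √(√((-5)² + (-20)²) + (1823 - 851)/(-2117 - 1968)) = √(√(25 + 400) + 972/(-4085)) = √(√425 + 972*(-1/4085)) = √(5*√17 - 972/4085) = √(-972/4085 + 5*√17)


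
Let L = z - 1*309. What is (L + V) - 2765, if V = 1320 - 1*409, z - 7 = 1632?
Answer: -524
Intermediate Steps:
z = 1639 (z = 7 + 1632 = 1639)
V = 911 (V = 1320 - 409 = 911)
L = 1330 (L = 1639 - 1*309 = 1639 - 309 = 1330)
(L + V) - 2765 = (1330 + 911) - 2765 = 2241 - 2765 = -524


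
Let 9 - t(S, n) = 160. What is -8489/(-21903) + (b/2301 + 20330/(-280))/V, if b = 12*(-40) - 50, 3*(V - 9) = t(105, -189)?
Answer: 17913173965/8332602096 ≈ 2.1498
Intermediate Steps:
t(S, n) = -151 (t(S, n) = 9 - 1*160 = 9 - 160 = -151)
V = -124/3 (V = 9 + (⅓)*(-151) = 9 - 151/3 = -124/3 ≈ -41.333)
b = -530 (b = -480 - 50 = -530)
-8489/(-21903) + (b/2301 + 20330/(-280))/V = -8489/(-21903) + (-530/2301 + 20330/(-280))/(-124/3) = -8489*(-1/21903) + (-530*1/2301 + 20330*(-1/280))*(-3/124) = 8489/21903 + (-530/2301 - 2033/28)*(-3/124) = 8489/21903 - 4692773/64428*(-3/124) = 8489/21903 + 4692773/2663024 = 17913173965/8332602096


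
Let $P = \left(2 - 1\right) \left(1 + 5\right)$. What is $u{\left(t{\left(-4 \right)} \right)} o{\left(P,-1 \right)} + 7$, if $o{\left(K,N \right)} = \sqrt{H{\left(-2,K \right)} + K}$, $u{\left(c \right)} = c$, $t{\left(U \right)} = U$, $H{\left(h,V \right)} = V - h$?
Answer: $7 - 4 \sqrt{14} \approx -7.9666$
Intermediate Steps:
$P = 6$ ($P = 1 \cdot 6 = 6$)
$o{\left(K,N \right)} = \sqrt{2 + 2 K}$ ($o{\left(K,N \right)} = \sqrt{\left(K - -2\right) + K} = \sqrt{\left(K + 2\right) + K} = \sqrt{\left(2 + K\right) + K} = \sqrt{2 + 2 K}$)
$u{\left(t{\left(-4 \right)} \right)} o{\left(P,-1 \right)} + 7 = - 4 \sqrt{2 + 2 \cdot 6} + 7 = - 4 \sqrt{2 + 12} + 7 = - 4 \sqrt{14} + 7 = 7 - 4 \sqrt{14}$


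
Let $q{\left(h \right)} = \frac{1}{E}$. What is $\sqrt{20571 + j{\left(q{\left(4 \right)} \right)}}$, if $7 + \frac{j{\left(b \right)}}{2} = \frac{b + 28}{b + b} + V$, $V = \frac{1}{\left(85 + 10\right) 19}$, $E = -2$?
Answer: $\frac{4 \sqrt{11564410}}{95} \approx 143.19$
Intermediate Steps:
$q{\left(h \right)} = - \frac{1}{2}$ ($q{\left(h \right)} = \frac{1}{-2} = - \frac{1}{2}$)
$V = \frac{1}{1805}$ ($V = \frac{1}{95} \cdot \frac{1}{19} = \frac{1}{1805} \approx 0.00055402$)
$j{\left(b \right)} = - \frac{25268}{1805} + \frac{28 + b}{b}$ ($j{\left(b \right)} = -14 + 2 \left(\frac{b + 28}{b + b} + \frac{1}{1805}\right) = -14 + 2 \left(\frac{28 + b}{2 b} + \frac{1}{1805}\right) = -14 + 2 \left(\frac{1}{1805} + \frac{28 + b}{2 b}\right) = -14 + \left(\frac{2}{1805} + \frac{28 + b}{b}\right) = - \frac{25268}{1805} + \frac{28 + b}{b}$)
$\sqrt{20571 + j{\left(q{\left(4 \right)} \right)}} = \sqrt{20571 + \left(- \frac{23463}{1805} + \frac{28}{- \frac{1}{2}}\right)} = \sqrt{20571 + \left(- \frac{23463}{1805} + 28 \left(-2\right)\right)} = \sqrt{20571 - \frac{124543}{1805}} = \sqrt{\frac{37006112}{1805}} = \frac{4 \sqrt{11564410}}{95}$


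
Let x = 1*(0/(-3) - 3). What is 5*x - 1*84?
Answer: -99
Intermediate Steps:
x = -3 (x = 1*(0*(-1/3) - 3) = 1*(0 - 3) = 1*(-3) = -3)
5*x - 1*84 = 5*(-3) - 1*84 = -15 - 84 = -99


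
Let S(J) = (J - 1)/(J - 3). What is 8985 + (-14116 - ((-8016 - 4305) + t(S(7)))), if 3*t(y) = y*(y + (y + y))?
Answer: 28751/4 ≈ 7187.8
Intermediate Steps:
S(J) = (-1 + J)/(-3 + J)
t(y) = y² (t(y) = (y*(y + (y + y)))/3 = (y*(y + 2*y))/3 = (y*(3*y))/3 = (3*y²)/3 = y²)
8985 + (-14116 - ((-8016 - 4305) + t(S(7)))) = 8985 + (-14116 - ((-8016 - 4305) + ((-1 + 7)/(-3 + 7))²)) = 8985 + (-14116 - (-12321 + (6/4)²)) = 8985 + (-14116 - (-12321 + ((¼)*6)²)) = 8985 + (-14116 - (-12321 + (3/2)²)) = 8985 + (-14116 - (-12321 + 9/4)) = 8985 + (-14116 - 1*(-49275/4)) = 8985 + (-14116 + 49275/4) = 8985 - 7189/4 = 28751/4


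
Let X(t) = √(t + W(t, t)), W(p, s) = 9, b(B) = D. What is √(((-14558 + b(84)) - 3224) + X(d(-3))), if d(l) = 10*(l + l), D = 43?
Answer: √(-17739 + I*√51) ≈ 0.027 + 133.19*I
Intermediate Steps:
b(B) = 43
d(l) = 20*l (d(l) = 10*(2*l) = 20*l)
X(t) = √(9 + t) (X(t) = √(t + 9) = √(9 + t))
√(((-14558 + b(84)) - 3224) + X(d(-3))) = √(((-14558 + 43) - 3224) + √(9 + 20*(-3))) = √((-14515 - 3224) + √(9 - 60)) = √(-17739 + √(-51)) = √(-17739 + I*√51)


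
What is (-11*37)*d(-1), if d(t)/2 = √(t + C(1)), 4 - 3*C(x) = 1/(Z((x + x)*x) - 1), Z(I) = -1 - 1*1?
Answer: -1628/3 ≈ -542.67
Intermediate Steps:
Z(I) = -2 (Z(I) = -1 - 1 = -2)
C(x) = 13/9 (C(x) = 4/3 - 1/(3*(-2 - 1)) = 4/3 - ⅓/(-3) = 4/3 - ⅓*(-⅓) = 4/3 + ⅑ = 13/9)
d(t) = 2*√(13/9 + t) (d(t) = 2*√(t + 13/9) = 2*√(13/9 + t))
(-11*37)*d(-1) = (-11*37)*(2*√(13 + 9*(-1))/3) = -814*√(13 - 9)/3 = -814*√4/3 = -814*2/3 = -407*4/3 = -1628/3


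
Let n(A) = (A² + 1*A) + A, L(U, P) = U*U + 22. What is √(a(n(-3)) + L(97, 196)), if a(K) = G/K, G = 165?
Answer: 3*√1054 ≈ 97.396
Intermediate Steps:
L(U, P) = 22 + U² (L(U, P) = U² + 22 = 22 + U²)
n(A) = A² + 2*A (n(A) = (A² + A) + A = (A + A²) + A = A² + 2*A)
a(K) = 165/K
√(a(n(-3)) + L(97, 196)) = √(165/((-3*(2 - 3))) + (22 + 97²)) = √(165/((-3*(-1))) + (22 + 9409)) = √(165/3 + 9431) = √(165*(⅓) + 9431) = √(55 + 9431) = √9486 = 3*√1054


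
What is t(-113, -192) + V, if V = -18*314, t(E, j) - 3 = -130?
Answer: -5779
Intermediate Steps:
t(E, j) = -127 (t(E, j) = 3 - 130 = -127)
V = -5652
t(-113, -192) + V = -127 - 5652 = -5779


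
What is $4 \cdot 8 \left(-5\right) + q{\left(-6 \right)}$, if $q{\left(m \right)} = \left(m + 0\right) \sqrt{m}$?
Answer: $-160 - 6 i \sqrt{6} \approx -160.0 - 14.697 i$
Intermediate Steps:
$q{\left(m \right)} = m^{\frac{3}{2}}$ ($q{\left(m \right)} = m \sqrt{m} = m^{\frac{3}{2}}$)
$4 \cdot 8 \left(-5\right) + q{\left(-6 \right)} = 4 \cdot 8 \left(-5\right) + \left(-6\right)^{\frac{3}{2}} = 32 \left(-5\right) - 6 i \sqrt{6} = -160 - 6 i \sqrt{6}$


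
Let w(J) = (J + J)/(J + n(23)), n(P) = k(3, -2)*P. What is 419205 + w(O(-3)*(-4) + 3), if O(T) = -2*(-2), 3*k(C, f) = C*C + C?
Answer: 33117169/79 ≈ 4.1920e+5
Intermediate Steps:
k(C, f) = C/3 + C²/3 (k(C, f) = (C*C + C)/3 = (C² + C)/3 = (C + C²)/3 = C/3 + C²/3)
O(T) = 4
n(P) = 4*P (n(P) = ((⅓)*3*(1 + 3))*P = ((⅓)*3*4)*P = 4*P)
w(J) = 2*J/(92 + J) (w(J) = (J + J)/(J + 4*23) = (2*J)/(J + 92) = (2*J)/(92 + J) = 2*J/(92 + J))
419205 + w(O(-3)*(-4) + 3) = 419205 + 2*(4*(-4) + 3)/(92 + (4*(-4) + 3)) = 419205 + 2*(-16 + 3)/(92 + (-16 + 3)) = 419205 + 2*(-13)/(92 - 13) = 419205 + 2*(-13)/79 = 419205 + 2*(-13)*(1/79) = 419205 - 26/79 = 33117169/79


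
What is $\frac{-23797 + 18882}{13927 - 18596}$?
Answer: $\frac{4915}{4669} \approx 1.0527$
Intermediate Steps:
$\frac{-23797 + 18882}{13927 - 18596} = - \frac{4915}{-4669} = \left(-4915\right) \left(- \frac{1}{4669}\right) = \frac{4915}{4669}$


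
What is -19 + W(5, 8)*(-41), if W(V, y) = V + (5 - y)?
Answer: -101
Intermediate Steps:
W(V, y) = 5 + V - y
-19 + W(5, 8)*(-41) = -19 + (5 + 5 - 1*8)*(-41) = -19 + (5 + 5 - 8)*(-41) = -19 + 2*(-41) = -19 - 82 = -101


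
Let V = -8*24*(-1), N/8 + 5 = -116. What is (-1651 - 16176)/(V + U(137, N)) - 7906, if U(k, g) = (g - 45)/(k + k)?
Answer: -412794668/51595 ≈ -8000.7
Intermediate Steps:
N = -968 (N = -40 + 8*(-116) = -40 - 928 = -968)
V = 192 (V = -192*(-1) = 192)
U(k, g) = (-45 + g)/(2*k) (U(k, g) = (-45 + g)/((2*k)) = (-45 + g)*(1/(2*k)) = (-45 + g)/(2*k))
(-1651 - 16176)/(V + U(137, N)) - 7906 = (-1651 - 16176)/(192 + (1/2)*(-45 - 968)/137) - 7906 = -17827/(192 + (1/2)*(1/137)*(-1013)) - 7906 = -17827/(192 - 1013/274) - 7906 = -17827/51595/274 - 7906 = -17827*274/51595 - 7906 = -4884598/51595 - 7906 = -412794668/51595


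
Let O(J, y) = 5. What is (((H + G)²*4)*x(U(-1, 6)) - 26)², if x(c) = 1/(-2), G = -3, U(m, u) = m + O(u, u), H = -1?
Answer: 3364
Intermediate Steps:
U(m, u) = 5 + m (U(m, u) = m + 5 = 5 + m)
x(c) = -½
(((H + G)²*4)*x(U(-1, 6)) - 26)² = (((-1 - 3)²*4)*(-½) - 26)² = (((-4)²*4)*(-½) - 26)² = ((16*4)*(-½) - 26)² = (64*(-½) - 26)² = (-32 - 26)² = (-58)² = 3364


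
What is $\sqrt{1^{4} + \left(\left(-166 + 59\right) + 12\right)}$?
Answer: $i \sqrt{94} \approx 9.6954 i$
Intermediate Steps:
$\sqrt{1^{4} + \left(\left(-166 + 59\right) + 12\right)} = \sqrt{1 + \left(-107 + 12\right)} = \sqrt{1 - 95} = \sqrt{-94} = i \sqrt{94}$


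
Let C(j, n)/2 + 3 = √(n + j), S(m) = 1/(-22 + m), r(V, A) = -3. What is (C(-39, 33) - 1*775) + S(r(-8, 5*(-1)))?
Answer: -19526/25 + 2*I*√6 ≈ -781.04 + 4.899*I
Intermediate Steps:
C(j, n) = -6 + 2*√(j + n) (C(j, n) = -6 + 2*√(n + j) = -6 + 2*√(j + n))
(C(-39, 33) - 1*775) + S(r(-8, 5*(-1))) = ((-6 + 2*√(-39 + 33)) - 1*775) + 1/(-22 - 3) = ((-6 + 2*√(-6)) - 775) + 1/(-25) = ((-6 + 2*(I*√6)) - 775) - 1/25 = ((-6 + 2*I*√6) - 775) - 1/25 = (-781 + 2*I*√6) - 1/25 = -19526/25 + 2*I*√6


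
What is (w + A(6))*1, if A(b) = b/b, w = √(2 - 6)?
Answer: 1 + 2*I ≈ 1.0 + 2.0*I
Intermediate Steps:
w = 2*I (w = √(-4) = 2*I ≈ 2.0*I)
A(b) = 1
(w + A(6))*1 = (2*I + 1)*1 = (1 + 2*I)*1 = 1 + 2*I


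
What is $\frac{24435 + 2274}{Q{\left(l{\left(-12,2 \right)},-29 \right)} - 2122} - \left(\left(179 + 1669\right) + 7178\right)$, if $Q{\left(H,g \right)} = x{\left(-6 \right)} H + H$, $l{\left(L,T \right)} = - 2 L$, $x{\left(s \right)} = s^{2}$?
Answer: $- \frac{11164793}{1234} \approx -9047.6$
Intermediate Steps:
$Q{\left(H,g \right)} = 37 H$ ($Q{\left(H,g \right)} = \left(-6\right)^{2} H + H = 36 H + H = 37 H$)
$\frac{24435 + 2274}{Q{\left(l{\left(-12,2 \right)},-29 \right)} - 2122} - \left(\left(179 + 1669\right) + 7178\right) = \frac{24435 + 2274}{37 \left(\left(-2\right) \left(-12\right)\right) - 2122} - \left(\left(179 + 1669\right) + 7178\right) = \frac{26709}{37 \cdot 24 - 2122} - \left(1848 + 7178\right) = \frac{26709}{888 - 2122} - 9026 = \frac{26709}{-1234} - 9026 = 26709 \left(- \frac{1}{1234}\right) - 9026 = - \frac{26709}{1234} - 9026 = - \frac{11164793}{1234}$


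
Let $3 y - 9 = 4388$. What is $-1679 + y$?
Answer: $- \frac{640}{3} \approx -213.33$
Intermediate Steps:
$y = \frac{4397}{3}$ ($y = 3 + \frac{1}{3} \cdot 4388 = 3 + \frac{4388}{3} = \frac{4397}{3} \approx 1465.7$)
$-1679 + y = -1679 + \frac{4397}{3} = - \frac{640}{3}$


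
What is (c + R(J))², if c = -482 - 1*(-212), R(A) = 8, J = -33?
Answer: 68644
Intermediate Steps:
c = -270 (c = -482 + 212 = -270)
(c + R(J))² = (-270 + 8)² = (-262)² = 68644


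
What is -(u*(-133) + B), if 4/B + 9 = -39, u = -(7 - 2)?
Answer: -7979/12 ≈ -664.92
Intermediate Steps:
u = -5 (u = -1*5 = -5)
B = -1/12 (B = 4/(-9 - 39) = 4/(-48) = 4*(-1/48) = -1/12 ≈ -0.083333)
-(u*(-133) + B) = -(-5*(-133) - 1/12) = -(665 - 1/12) = -1*7979/12 = -7979/12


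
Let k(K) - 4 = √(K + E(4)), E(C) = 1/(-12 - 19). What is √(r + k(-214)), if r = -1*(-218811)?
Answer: √(210281215 + 31*I*√205685)/31 ≈ 467.78 + 0.015638*I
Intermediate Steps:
E(C) = -1/31 (E(C) = 1/(-31) = -1/31)
k(K) = 4 + √(-1/31 + K) (k(K) = 4 + √(K - 1/31) = 4 + √(-1/31 + K))
r = 218811
√(r + k(-214)) = √(218811 + (4 + √(-31 + 961*(-214))/31)) = √(218811 + (4 + √(-31 - 205654)/31)) = √(218811 + (4 + √(-205685)/31)) = √(218811 + (4 + (I*√205685)/31)) = √(218811 + (4 + I*√205685/31)) = √(218815 + I*√205685/31)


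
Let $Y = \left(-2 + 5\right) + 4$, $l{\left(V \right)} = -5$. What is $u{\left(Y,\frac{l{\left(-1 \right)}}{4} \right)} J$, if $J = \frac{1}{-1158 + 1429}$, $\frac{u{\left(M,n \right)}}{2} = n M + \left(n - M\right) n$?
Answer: $\frac{25}{2168} \approx 0.011531$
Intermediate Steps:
$Y = 7$ ($Y = 3 + 4 = 7$)
$u{\left(M,n \right)} = 2 M n + 2 n \left(n - M\right)$ ($u{\left(M,n \right)} = 2 \left(n M + \left(n - M\right) n\right) = 2 \left(M n + n \left(n - M\right)\right) = 2 M n + 2 n \left(n - M\right)$)
$J = \frac{1}{271} \approx 0.00369$
$u{\left(Y,\frac{l{\left(-1 \right)}}{4} \right)} J = 2 \left(- \frac{5}{4}\right)^{2} \cdot \frac{1}{271} = 2 \cdot \frac{25}{16} \cdot \frac{1}{271} = \frac{25}{8} \cdot \frac{1}{271} = \frac{25}{2168}$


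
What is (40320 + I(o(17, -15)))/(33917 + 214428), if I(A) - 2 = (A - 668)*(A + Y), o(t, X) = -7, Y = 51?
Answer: 10622/248345 ≈ 0.042771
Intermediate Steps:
I(A) = 2 + (-668 + A)*(51 + A) (I(A) = 2 + (A - 668)*(A + 51) = 2 + (-668 + A)*(51 + A))
(40320 + I(o(17, -15)))/(33917 + 214428) = (40320 + (-34066 + (-7)² - 617*(-7)))/(33917 + 214428) = (40320 + (-34066 + 49 + 4319))/248345 = (40320 - 29698)*(1/248345) = 10622*(1/248345) = 10622/248345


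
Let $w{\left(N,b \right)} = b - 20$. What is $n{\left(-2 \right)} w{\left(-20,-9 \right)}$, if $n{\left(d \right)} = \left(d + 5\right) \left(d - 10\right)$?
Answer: $1044$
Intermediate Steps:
$n{\left(d \right)} = \left(-10 + d\right) \left(5 + d\right)$ ($n{\left(d \right)} = \left(5 + d\right) \left(-10 + d\right) = \left(-10 + d\right) \left(5 + d\right)$)
$w{\left(N,b \right)} = -20 + b$
$n{\left(-2 \right)} w{\left(-20,-9 \right)} = \left(-50 + \left(-2\right)^{2} - -10\right) \left(-20 - 9\right) = \left(-50 + 4 + 10\right) \left(-29\right) = \left(-36\right) \left(-29\right) = 1044$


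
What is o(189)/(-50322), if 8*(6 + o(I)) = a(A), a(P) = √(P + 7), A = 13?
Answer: 1/8387 - √5/201288 ≈ 0.00010812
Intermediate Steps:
a(P) = √(7 + P)
o(I) = -6 + √5/4 (o(I) = -6 + √(7 + 13)/8 = -6 + √20/8 = -6 + (2*√5)/8 = -6 + √5/4)
o(189)/(-50322) = (-6 + √5/4)/(-50322) = (-6 + √5/4)*(-1/50322) = 1/8387 - √5/201288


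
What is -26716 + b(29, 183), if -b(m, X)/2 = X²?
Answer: -93694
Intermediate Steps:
b(m, X) = -2*X²
-26716 + b(29, 183) = -26716 - 2*183² = -26716 - 2*33489 = -26716 - 66978 = -93694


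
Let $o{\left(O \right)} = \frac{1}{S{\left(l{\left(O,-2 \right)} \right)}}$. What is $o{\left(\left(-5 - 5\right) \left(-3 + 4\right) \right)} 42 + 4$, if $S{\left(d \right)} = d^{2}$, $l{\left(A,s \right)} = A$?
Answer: $\frac{221}{50} \approx 4.42$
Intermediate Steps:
$o{\left(O \right)} = \frac{1}{O^{2}}$
$o{\left(\left(-5 - 5\right) \left(-3 + 4\right) \right)} 42 + 4 = \frac{1}{\left(-5 - 5\right)^{2} \left(-3 + 4\right)^{2}} \cdot 42 + 4 = \frac{1}{100} \cdot 42 + 4 = \frac{21}{50} + 4 = \frac{221}{50}$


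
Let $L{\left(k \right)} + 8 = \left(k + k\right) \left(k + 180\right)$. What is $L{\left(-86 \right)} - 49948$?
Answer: $-66124$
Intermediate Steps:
$L{\left(k \right)} = -8 + 2 k \left(180 + k\right)$ ($L{\left(k \right)} = -8 + \left(k + k\right) \left(k + 180\right) = -8 + 2 k \left(180 + k\right)$)
$L{\left(-86 \right)} - 49948 = \left(-8 + 2 \left(-86\right)^{2} + 360 \left(-86\right)\right) - 49948 = \left(-8 + 2 \cdot 7396 - 30960\right) - 49948 = \left(-8 + 14792 - 30960\right) - 49948 = -16176 - 49948 = -66124$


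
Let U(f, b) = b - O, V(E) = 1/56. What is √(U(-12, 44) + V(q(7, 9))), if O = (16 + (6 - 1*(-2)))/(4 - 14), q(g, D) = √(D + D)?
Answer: √909790/140 ≈ 6.8131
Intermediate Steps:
q(g, D) = √2*√D (q(g, D) = √(2*D) = √2*√D)
O = -12/5 (O = (16 + (6 + 2))/(-10) = (16 + 8)*(-⅒) = 24*(-⅒) = -12/5 ≈ -2.4000)
V(E) = 1/56
U(f, b) = 12/5 + b (U(f, b) = b - 1*(-12/5) = b + 12/5 = 12/5 + b)
√(U(-12, 44) + V(q(7, 9))) = √((12/5 + 44) + 1/56) = √(232/5 + 1/56) = √(12997/280) = √909790/140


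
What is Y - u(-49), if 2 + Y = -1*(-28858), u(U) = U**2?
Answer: 26455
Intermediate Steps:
Y = 28856 (Y = -2 - 1*(-28858) = -2 + 28858 = 28856)
Y - u(-49) = 28856 - 1*(-49)**2 = 28856 - 1*2401 = 28856 - 2401 = 26455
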